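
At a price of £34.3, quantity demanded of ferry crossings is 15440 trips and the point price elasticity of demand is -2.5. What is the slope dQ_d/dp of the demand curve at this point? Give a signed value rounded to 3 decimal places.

-1125.364

Ed = (dQ_d/dp)·(p/Q_d) ⇒ dQ_d/dp = Ed·Q_d/p = (-2.5)·15440/34.3 = -1125.36443…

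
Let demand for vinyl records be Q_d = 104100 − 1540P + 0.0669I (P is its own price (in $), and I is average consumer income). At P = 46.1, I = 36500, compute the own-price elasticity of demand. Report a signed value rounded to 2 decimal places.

At the given values, Q_d = 104100 − 1540(46.1) + 0.0669(36500) = 35547.85.
∂Q_d/∂P = −1540.
E = (-1540) × (46.1/35547.85) = -1.9971…

-2.00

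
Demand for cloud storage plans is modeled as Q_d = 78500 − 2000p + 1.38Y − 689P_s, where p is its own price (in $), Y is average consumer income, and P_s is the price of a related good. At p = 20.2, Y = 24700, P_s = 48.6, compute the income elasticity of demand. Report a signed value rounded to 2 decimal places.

At the given values, Q_d = 78500 − 2000(20.2) + 1.38(24700) − 689(48.6) = 38700.6.
∂Q_d/∂Y = 1.38.
E = (1.38) × (24700/38700.6) = 0.8807…

0.88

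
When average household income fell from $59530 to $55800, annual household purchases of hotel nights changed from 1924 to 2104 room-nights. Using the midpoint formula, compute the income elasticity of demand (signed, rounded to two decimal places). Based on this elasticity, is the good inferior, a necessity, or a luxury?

-1.38; inferior

%ΔQ = (2104 − 1924)/[( 1924 + 2104)/2] = 180/2014 = 0.089374…
%ΔIncome = (55800 − 59530)/[( 59530 + 55800)/2] = -3730/57665 = -0.064683…
E_income = (180/2014) / (-3730/57665) = -1.3817…
E_income < 0 ⇒ inferior good.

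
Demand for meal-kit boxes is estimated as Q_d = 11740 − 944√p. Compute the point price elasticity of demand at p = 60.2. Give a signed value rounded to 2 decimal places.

dQ_d/dp = −944/(2√p) = -60.8336. At p = 60.2, Q_d = 4415.63.
Ed = (dQ_d/dp)·(p/Q_d) = (-60.8336) × (60.2/4415.63) = -0.8293…

-0.83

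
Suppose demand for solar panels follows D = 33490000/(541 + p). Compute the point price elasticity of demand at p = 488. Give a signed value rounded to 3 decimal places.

dD/dp = −33490000/(541 + p)² = -31.6289. At p = 488, D = 32546.2.
Ed = (dD/dp)·(p/D) = (-31.6289) × (488/32546.2) = -0.47424…

-0.474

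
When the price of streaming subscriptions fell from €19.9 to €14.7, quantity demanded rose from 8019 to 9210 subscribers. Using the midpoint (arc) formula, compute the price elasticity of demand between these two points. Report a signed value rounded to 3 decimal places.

%ΔQ = (9210 − 8019) / [(8019 + 9210)/2] = 1191/8614.5 = 0.138255…
%ΔP = (14.7 − 19.9) / [(19.9 + 14.7)/2] = -5.2/17.3 = -0.300578…
Arc Ed = %ΔQ / %ΔP = (1191/8614.5) / (-5.2/17.3) = -0.45996…

-0.460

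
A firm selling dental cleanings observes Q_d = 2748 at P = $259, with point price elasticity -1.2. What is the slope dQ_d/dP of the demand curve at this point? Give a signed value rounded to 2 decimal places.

Ed = (dQ_d/dP)·(P/Q_d) ⇒ dQ_d/dP = Ed·Q_d/P = (-1.2)·2748/259 = -12.7320…

-12.73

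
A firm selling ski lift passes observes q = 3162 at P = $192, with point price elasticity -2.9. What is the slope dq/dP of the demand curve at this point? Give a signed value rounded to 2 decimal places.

-47.76

Ed = (dq/dP)·(P/q) ⇒ dq/dP = Ed·q/P = (-2.9)·3162/192 = -47.7593…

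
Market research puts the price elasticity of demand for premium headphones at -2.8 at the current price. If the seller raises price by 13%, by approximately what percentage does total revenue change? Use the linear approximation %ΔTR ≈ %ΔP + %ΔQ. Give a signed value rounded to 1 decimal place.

%ΔQ ≈ Ed × %ΔP = (-2.8) × (+13%) = -36.4000%
%ΔTR ≈ %ΔP + %ΔQ = (+13%) + (-36.4000%) = -23.4000%

-23.4%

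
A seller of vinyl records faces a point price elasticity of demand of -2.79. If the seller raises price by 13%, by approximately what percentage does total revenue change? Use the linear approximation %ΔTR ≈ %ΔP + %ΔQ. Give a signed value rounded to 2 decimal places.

-23.27%

%ΔQ ≈ Ed × %ΔP = (-2.79) × (+13%) = -36.2700%
%ΔTR ≈ %ΔP + %ΔQ = (+13%) + (-36.2700%) = -23.2700%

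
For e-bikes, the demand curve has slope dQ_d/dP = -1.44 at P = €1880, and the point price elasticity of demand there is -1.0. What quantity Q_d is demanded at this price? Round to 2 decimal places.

2707.20

Ed = (dQ_d/dP)·(P/Q_d) ⇒ Q_d = (dQ_d/dP)·P/Ed = (-1.44)·1880/(-1.0) = 2707.2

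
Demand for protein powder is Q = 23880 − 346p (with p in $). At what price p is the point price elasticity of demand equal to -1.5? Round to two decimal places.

Ed = −346p/(23880 − 346p). Set this equal to -1.5:
346p = 1.5·(23880 − 346p) ⇒ 346p(1 + 1.5) = 1.5·23880
p = 1.5·23880 / (346·2.5) = 41.4104…

41.41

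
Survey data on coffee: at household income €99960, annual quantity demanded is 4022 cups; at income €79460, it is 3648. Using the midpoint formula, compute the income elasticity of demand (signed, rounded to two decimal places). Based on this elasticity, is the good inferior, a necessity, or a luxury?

%ΔQ = (3648 − 4022)/[( 4022 + 3648)/2] = -374/3835 = -0.097522…
%ΔIncome = (79460 − 99960)/[( 99960 + 79460)/2] = -20500/89710 = -0.228514…
E_income = (-374/3835) / (-20500/89710) = 0.4267…
0 < E_income < 1 ⇒ normal good, necessity.

0.43; necessity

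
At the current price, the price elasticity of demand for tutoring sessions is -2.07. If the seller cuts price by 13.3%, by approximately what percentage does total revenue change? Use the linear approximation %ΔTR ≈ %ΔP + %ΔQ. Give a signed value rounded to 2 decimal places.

+14.23%

%ΔQ ≈ Ed × %ΔP = (-2.07) × (-13.3%) = +27.5310%
%ΔTR ≈ %ΔP + %ΔQ = (-13.3%) + (+27.5310%) = +14.2310%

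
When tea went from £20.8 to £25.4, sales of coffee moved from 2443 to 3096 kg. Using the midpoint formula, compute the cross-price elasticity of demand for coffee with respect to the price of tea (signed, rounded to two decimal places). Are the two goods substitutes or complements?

1.18; substitutes

%ΔQ_{coffee} = (3096 − 2443)/avg = 653/2769.5 = 0.235782…
%ΔP_{tea} = (25.4 − 20.8)/avg = 4.6/23.1 = 0.199134…
E_cross = (653/2769.5) / (4.6/23.1) = 1.1840…
E_cross > 0 ⇒ the goods are substitutes.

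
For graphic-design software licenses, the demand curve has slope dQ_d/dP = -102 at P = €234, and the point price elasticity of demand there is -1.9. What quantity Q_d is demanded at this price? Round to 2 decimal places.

Ed = (dQ_d/dP)·(P/Q_d) ⇒ Q_d = (dQ_d/dP)·P/Ed = (-102)·234/(-1.9) = 12562.1052…

12562.11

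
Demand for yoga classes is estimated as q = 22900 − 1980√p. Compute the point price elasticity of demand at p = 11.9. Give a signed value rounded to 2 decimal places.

dq/dp = −1980/(2√p) = -286.987. At p = 11.9, q = 16069.7.
Ed = (dq/dp)·(p/q) = (-286.987) × (11.9/16069.7) = -0.2125…

-0.21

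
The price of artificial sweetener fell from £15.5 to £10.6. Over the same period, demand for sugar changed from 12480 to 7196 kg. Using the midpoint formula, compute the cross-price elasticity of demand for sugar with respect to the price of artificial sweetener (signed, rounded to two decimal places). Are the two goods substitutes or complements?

1.43; substitutes

%ΔQ_{sugar} = (7196 − 12480)/avg = -5284/9838 = -0.537101…
%ΔP_{artificial sweetener} = (10.6 − 15.5)/avg = -4.9/13.05 = -0.375478…
E_cross = (-5284/9838) / (-4.9/13.05) = 1.4304…
E_cross > 0 ⇒ the goods are substitutes.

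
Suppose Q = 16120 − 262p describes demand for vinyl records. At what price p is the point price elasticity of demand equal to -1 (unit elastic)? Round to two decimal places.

30.76

Ed = −262p/(16120 − 262p). Set this equal to -1:
262p = 1·(16120 − 262p) ⇒ 262p(1 + 1) = 1·16120
p = 1·16120 / (262·2) = 30.7633…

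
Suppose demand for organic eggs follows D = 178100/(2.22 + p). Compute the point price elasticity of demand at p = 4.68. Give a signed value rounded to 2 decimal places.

dD/dp = −178100/(2.22 + p)² = -3740.81. At p = 4.68, D = 25811.6.
Ed = (dD/dp)·(p/D) = (-3740.81) × (4.68/25811.6) = -0.6782…

-0.68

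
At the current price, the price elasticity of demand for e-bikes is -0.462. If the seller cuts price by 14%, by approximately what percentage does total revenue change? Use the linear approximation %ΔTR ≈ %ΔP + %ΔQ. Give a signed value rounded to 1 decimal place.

%ΔQ ≈ Ed × %ΔP = (-0.462) × (-14%) = +6.4680%
%ΔTR ≈ %ΔP + %ΔQ = (-14%) + (+6.4680%) = -7.5320%

-7.5%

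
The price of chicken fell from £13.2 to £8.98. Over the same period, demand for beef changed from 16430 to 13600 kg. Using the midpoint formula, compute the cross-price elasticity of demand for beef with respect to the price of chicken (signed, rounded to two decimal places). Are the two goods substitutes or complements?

%ΔQ_{beef} = (13600 − 16430)/avg = -2830/15015 = -0.188478…
%ΔP_{chicken} = (8.98 − 13.2)/avg = -4.22/11.09 = -0.380522…
E_cross = (-2830/15015) / (-4.22/11.09) = 0.4953…
E_cross > 0 ⇒ the goods are substitutes.

0.50; substitutes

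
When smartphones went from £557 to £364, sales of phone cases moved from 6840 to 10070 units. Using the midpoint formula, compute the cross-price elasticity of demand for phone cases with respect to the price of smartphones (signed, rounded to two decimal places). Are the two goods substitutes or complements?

-0.91; complements

%ΔQ_{phone cases} = (10070 − 6840)/avg = 3230/8455 = 0.382022…
%ΔP_{smartphones} = (364 − 557)/avg = -193/460.5 = -0.419109…
E_cross = (3230/8455) / (-193/460.5) = -0.9115…
E_cross < 0 ⇒ the goods are complements.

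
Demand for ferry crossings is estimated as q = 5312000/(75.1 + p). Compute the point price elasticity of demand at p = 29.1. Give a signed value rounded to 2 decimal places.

-0.28

dq/dp = −5312000/(75.1 + p)² = -489.241. At p = 29.1, q = 50978.9.
Ed = (dq/dp)·(p/q) = (-489.241) × (29.1/50978.9) = -0.2792…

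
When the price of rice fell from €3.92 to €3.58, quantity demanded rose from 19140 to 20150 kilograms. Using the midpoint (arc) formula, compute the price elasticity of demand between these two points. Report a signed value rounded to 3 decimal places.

-0.567

%ΔQ = (20150 − 19140) / [(19140 + 20150)/2] = 1010/19645 = 0.051412…
%ΔP = (3.58 − 3.92) / [(3.92 + 3.58)/2] = -0.34/3.75 = -0.090666…
Arc Ed = %ΔQ / %ΔP = (1010/19645) / (-0.34/3.75) = -0.56705…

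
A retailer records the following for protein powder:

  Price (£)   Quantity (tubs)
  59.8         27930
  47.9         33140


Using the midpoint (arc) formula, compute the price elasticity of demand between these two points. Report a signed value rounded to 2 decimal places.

-0.77

%ΔQ = (33140 − 27930) / [(27930 + 33140)/2] = 5210/30535 = 0.170623…
%ΔP = (47.9 − 59.8) / [(59.8 + 47.9)/2] = -11.9/53.85 = -0.220984…
Arc Ed = %ΔQ / %ΔP = (5210/30535) / (-11.9/53.85) = -0.7721…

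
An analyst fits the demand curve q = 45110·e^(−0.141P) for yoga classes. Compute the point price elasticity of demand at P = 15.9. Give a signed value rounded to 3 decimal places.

-2.242

dq/dP = −0.141·q = -675.845. At P = 15.9, q = 4793.23.
Ed = (dq/dP)·(P/q) = (-675.845) × (15.9/4793.23) = -2.2419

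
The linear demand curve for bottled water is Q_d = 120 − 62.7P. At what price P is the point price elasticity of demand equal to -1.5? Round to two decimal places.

Ed = −62.7P/(120 − 62.7P). Set this equal to -1.5:
62.7P = 1.5·(120 − 62.7P) ⇒ 62.7P(1 + 1.5) = 1.5·120
P = 1.5·120 / (62.7·2.5) = 1.1483…

1.15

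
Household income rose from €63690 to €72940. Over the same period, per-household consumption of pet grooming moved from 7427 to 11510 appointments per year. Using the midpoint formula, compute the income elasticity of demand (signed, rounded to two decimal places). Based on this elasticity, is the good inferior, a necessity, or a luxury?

3.18; luxury

%ΔQ = (11510 − 7427)/[( 7427 + 11510)/2] = 4083/9468.5 = 0.431219…
%ΔIncome = (72940 − 63690)/[( 63690 + 72940)/2] = 9250/68315 = 0.135402…
E_income = (4083/9468.5) / (9250/68315) = 3.1847…
E_income > 1 ⇒ normal good, luxury.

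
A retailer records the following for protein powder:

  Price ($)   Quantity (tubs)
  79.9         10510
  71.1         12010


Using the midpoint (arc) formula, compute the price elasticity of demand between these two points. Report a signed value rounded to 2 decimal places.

%ΔQ = (12010 − 10510) / [(10510 + 12010)/2] = 1500/11260 = 0.133214…
%ΔP = (71.1 − 79.9) / [(79.9 + 71.1)/2] = -8.8/75.5 = -0.116556…
Arc Ed = %ΔQ / %ΔP = (1500/11260) / (-8.8/75.5) = -1.1429…

-1.14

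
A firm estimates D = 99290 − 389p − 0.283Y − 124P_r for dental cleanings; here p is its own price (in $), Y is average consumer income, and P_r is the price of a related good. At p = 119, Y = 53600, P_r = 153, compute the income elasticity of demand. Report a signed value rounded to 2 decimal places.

At the given values, D = 99290 − 389(119) − 0.283(53600) − 124(153) = 18858.2.
∂D/∂Y = -0.283.
E = (-0.283) × (53600/18858.2) = -0.8043…

-0.80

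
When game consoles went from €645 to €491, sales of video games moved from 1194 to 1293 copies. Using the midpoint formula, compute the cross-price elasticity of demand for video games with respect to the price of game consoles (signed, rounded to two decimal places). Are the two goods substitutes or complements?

%ΔQ_{video games} = (1293 − 1194)/avg = 99/1243.5 = 0.079613…
%ΔP_{game consoles} = (491 − 645)/avg = -154/568 = -0.271126…
E_cross = (99/1243.5) / (-154/568) = -0.2936…
E_cross < 0 ⇒ the goods are complements.

-0.29; complements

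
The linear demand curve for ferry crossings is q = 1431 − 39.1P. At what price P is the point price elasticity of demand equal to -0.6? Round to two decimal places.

13.72

Ed = −39.1P/(1431 − 39.1P). Set this equal to -0.6:
39.1P = 0.6·(1431 − 39.1P) ⇒ 39.1P(1 + 0.6) = 0.6·1431
P = 0.6·1431 / (39.1·1.6) = 13.7244…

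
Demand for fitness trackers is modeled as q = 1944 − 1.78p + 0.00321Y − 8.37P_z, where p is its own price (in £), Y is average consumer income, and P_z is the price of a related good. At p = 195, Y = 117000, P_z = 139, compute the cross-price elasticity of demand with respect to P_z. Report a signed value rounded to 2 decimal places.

-1.44

At the given values, q = 1944 − 1.78(195) + 0.00321(117000) − 8.37(139) = 809.04.
∂q/∂P_z = -8.37.
E = (-8.37) × (139/809.04) = -1.4380…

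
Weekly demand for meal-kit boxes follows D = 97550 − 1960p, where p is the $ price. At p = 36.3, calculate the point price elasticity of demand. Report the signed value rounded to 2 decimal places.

dD/dp = −1960. At p = 36.3, D = 97550 − 1960(36.3) = 26402.
Ed = (dD/dp)·(p/D) = −1960 × (36.3/26402) = -2.6947…

-2.69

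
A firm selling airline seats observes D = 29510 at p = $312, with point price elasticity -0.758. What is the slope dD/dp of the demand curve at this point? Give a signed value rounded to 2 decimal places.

Ed = (dD/dp)·(p/D) ⇒ dD/dp = Ed·D/p = (-0.758)·29510/312 = -71.6941…

-71.69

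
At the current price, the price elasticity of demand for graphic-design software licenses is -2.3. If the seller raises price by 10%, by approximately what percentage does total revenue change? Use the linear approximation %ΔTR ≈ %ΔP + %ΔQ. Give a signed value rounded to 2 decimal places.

-13.00%

%ΔQ ≈ Ed × %ΔP = (-2.3) × (+10%) = -23.0000%
%ΔTR ≈ %ΔP + %ΔQ = (+10%) + (-23.0000%) = -13.0000%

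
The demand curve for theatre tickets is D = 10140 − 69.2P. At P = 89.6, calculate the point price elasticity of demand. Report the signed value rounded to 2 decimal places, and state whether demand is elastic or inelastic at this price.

dD/dP = −69.2. At P = 89.6, D = 10140 − 69.2(89.6) = 3939.68.
Ed = (dD/dP)·(P/D) = −69.2 × (89.6/3939.68) = -1.5738…
|Ed| = 1.57 > 1, so demand is elastic.

-1.57; elastic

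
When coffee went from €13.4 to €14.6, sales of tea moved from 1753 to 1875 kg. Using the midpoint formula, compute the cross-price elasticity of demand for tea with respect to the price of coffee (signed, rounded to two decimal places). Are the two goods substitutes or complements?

%ΔQ_{tea} = (1875 − 1753)/avg = 122/1814 = 0.067254…
%ΔP_{coffee} = (14.6 − 13.4)/avg = 1.2/14 = 0.085714…
E_cross = (122/1814) / (1.2/14) = 0.7846…
E_cross > 0 ⇒ the goods are substitutes.

0.78; substitutes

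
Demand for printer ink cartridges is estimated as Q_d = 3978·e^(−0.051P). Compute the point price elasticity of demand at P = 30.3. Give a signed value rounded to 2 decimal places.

-1.55

dQ_d/dP = −0.051·Q_d = -43.2633. At P = 30.3, Q_d = 848.3.
Ed = (dQ_d/dP)·(P/Q_d) = (-43.2633) × (30.3/848.3) = -1.5453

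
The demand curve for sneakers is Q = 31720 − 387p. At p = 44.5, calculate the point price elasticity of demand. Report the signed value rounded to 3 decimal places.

-1.188

dQ/dp = −387. At p = 44.5, Q = 31720 − 387(44.5) = 14498.5.
Ed = (dQ/dp)·(p/Q) = −387 × (44.5/14498.5) = -1.18781…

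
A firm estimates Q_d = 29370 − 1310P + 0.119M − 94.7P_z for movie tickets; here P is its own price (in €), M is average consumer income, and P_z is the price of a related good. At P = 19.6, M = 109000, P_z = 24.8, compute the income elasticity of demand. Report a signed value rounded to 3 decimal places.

0.906

At the given values, Q_d = 29370 − 1310(19.6) + 0.119(109000) − 94.7(24.8) = 14316.44.
∂Q_d/∂M = 0.119.
E = (0.119) × (109000/14316.44) = 0.90602…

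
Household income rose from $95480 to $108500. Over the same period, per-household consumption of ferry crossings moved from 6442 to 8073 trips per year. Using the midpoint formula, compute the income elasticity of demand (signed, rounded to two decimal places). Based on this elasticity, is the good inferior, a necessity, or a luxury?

1.76; luxury

%ΔQ = (8073 − 6442)/[( 6442 + 8073)/2] = 1631/7257.5 = 0.224733…
%ΔIncome = (108500 − 95480)/[( 95480 + 108500)/2] = 13020/101990 = 0.127659…
E_income = (1631/7257.5) / (13020/101990) = 1.7604…
E_income > 1 ⇒ normal good, luxury.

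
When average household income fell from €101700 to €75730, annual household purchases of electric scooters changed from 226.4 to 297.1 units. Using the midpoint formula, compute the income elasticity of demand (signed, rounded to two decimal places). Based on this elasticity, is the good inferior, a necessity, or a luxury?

%ΔQ = (297.1 − 226.4)/[( 226.4 + 297.1)/2] = 70.7/261.75 = 0.270105…
%ΔIncome = (75730 − 101700)/[( 101700 + 75730)/2] = -25970/88715 = -0.292735…
E_income = (70.7/261.75) / (-25970/88715) = -0.9226…
E_income < 0 ⇒ inferior good.

-0.92; inferior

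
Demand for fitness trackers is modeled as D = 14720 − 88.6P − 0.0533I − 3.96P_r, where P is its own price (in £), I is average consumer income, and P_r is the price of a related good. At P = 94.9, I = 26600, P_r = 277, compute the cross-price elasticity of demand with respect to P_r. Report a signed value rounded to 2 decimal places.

At the given values, D = 14720 − 88.6(94.9) − 0.0533(26600) − 3.96(277) = 3797.16.
∂D/∂P_r = -3.96.
E = (-3.96) × (277/3797.16) = -0.2888…

-0.29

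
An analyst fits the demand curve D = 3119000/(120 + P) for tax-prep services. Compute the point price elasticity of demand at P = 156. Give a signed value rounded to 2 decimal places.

-0.57

dD/dP = −3119000/(120 + P)² = -40.9447. At P = 156, D = 11300.7.
Ed = (dD/dP)·(P/D) = (-40.9447) × (156/11300.7) = -0.5652…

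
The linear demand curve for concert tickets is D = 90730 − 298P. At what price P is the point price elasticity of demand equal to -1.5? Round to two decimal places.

Ed = −298P/(90730 − 298P). Set this equal to -1.5:
298P = 1.5·(90730 − 298P) ⇒ 298P(1 + 1.5) = 1.5·90730
P = 1.5·90730 / (298·2.5) = 182.6778…

182.68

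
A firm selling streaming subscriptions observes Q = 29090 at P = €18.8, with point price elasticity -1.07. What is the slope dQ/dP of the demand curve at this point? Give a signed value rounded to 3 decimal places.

Ed = (dQ/dP)·(P/Q) ⇒ dQ/dP = Ed·Q/P = (-1.07)·29090/18.8 = -1655.65425…

-1655.654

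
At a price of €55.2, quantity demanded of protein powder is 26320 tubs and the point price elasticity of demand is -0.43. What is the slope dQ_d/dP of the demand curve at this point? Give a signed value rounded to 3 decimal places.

Ed = (dQ_d/dP)·(P/Q_d) ⇒ dQ_d/dP = Ed·Q_d/P = (-0.43)·26320/55.2 = -205.02898…

-205.029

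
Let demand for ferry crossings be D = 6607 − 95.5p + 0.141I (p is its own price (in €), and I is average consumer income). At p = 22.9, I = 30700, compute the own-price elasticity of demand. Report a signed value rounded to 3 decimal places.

At the given values, D = 6607 − 95.5(22.9) + 0.141(30700) = 8748.75.
∂D/∂p = −95.5.
E = (-95.5) × (22.9/8748.75) = -0.24997…

-0.250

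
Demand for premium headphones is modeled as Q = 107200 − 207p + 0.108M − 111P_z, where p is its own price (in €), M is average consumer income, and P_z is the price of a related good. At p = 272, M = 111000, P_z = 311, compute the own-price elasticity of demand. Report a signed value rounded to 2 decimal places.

-1.99

At the given values, Q = 107200 − 207(272) + 0.108(111000) − 111(311) = 28363.
∂Q/∂p = −207.
E = (-207) × (272/28363) = -1.9851…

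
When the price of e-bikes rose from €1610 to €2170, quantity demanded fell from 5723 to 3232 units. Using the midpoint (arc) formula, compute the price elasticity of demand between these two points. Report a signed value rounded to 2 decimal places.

-1.88

%ΔQ = (3232 − 5723) / [(5723 + 3232)/2] = -2491/4477.5 = -0.556337…
%ΔP = (2170 − 1610) / [(1610 + 2170)/2] = 560/1890 = 0.296296…
Arc Ed = %ΔQ / %ΔP = (-2491/4477.5) / (560/1890) = -1.8776…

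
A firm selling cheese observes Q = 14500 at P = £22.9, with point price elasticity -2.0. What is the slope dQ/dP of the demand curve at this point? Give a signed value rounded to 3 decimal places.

-1266.376

Ed = (dQ/dP)·(P/Q) ⇒ dQ/dP = Ed·Q/P = (-2.0)·14500/22.9 = -1266.37554…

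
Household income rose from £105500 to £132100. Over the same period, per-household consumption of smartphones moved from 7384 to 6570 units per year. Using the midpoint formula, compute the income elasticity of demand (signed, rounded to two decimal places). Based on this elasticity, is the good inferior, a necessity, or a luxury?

%ΔQ = (6570 − 7384)/[( 7384 + 6570)/2] = -814/6977 = -0.116669…
%ΔIncome = (132100 − 105500)/[( 105500 + 132100)/2] = 26600/118800 = 0.223905…
E_income = (-814/6977) / (26600/118800) = -0.5210…
E_income < 0 ⇒ inferior good.

-0.52; inferior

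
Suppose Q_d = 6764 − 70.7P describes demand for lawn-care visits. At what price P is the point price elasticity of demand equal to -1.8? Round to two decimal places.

Ed = −70.7P/(6764 − 70.7P). Set this equal to -1.8:
70.7P = 1.8·(6764 − 70.7P) ⇒ 70.7P(1 + 1.8) = 1.8·6764
P = 1.8·6764 / (70.7·2.8) = 61.5033…

61.50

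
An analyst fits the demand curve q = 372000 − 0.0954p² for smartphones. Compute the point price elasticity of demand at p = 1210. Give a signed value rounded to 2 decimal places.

-1.20

dq/dp = −2·0.0954·p = -230.868. At p = 1210, q = 232324.86.
Ed = (dq/dp)·(p/q) = (-230.868) × (1210/232324.86) = -1.2024…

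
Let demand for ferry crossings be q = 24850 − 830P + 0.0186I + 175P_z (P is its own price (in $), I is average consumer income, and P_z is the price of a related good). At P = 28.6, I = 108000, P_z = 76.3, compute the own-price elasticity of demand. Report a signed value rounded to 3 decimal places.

-1.441

At the given values, q = 24850 − 830(28.6) + 0.0186(108000) + 175(76.3) = 16473.3.
∂q/∂P = −830.
E = (-830) × (28.6/16473.3) = -1.44099…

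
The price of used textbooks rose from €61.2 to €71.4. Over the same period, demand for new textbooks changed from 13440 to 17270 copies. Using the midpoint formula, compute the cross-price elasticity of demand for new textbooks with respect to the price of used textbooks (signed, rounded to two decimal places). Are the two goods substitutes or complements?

1.62; substitutes

%ΔQ_{new textbooks} = (17270 − 13440)/avg = 3830/15355 = 0.249430…
%ΔP_{used textbooks} = (71.4 − 61.2)/avg = 10.2/66.3 = 0.153846…
E_cross = (3830/15355) / (10.2/66.3) = 1.6212…
E_cross > 0 ⇒ the goods are substitutes.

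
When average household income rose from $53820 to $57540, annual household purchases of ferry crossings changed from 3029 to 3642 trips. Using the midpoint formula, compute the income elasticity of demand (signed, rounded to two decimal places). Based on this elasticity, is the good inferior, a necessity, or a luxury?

2.75; luxury

%ΔQ = (3642 − 3029)/[( 3029 + 3642)/2] = 613/3335.5 = 0.183780…
%ΔIncome = (57540 − 53820)/[( 53820 + 57540)/2] = 3720/55680 = 0.066810…
E_income = (613/3335.5) / (3720/55680) = 2.7507…
E_income > 1 ⇒ normal good, luxury.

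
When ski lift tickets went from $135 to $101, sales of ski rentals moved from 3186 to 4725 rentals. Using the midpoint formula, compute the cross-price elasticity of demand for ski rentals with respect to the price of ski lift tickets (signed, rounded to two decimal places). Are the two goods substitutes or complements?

%ΔQ_{ski rentals} = (4725 − 3186)/avg = 1539/3955.5 = 0.389078…
%ΔP_{ski lift tickets} = (101 − 135)/avg = -34/118 = -0.288135…
E_cross = (1539/3955.5) / (-34/118) = -1.3503…
E_cross < 0 ⇒ the goods are complements.

-1.35; complements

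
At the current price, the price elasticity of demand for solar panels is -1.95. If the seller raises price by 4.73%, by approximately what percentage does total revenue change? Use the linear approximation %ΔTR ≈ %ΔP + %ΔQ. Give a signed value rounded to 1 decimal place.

%ΔQ ≈ Ed × %ΔP = (-1.95) × (+4.73%) = -9.2235%
%ΔTR ≈ %ΔP + %ΔQ = (+4.73%) + (-9.2235%) = -4.4935%

-4.5%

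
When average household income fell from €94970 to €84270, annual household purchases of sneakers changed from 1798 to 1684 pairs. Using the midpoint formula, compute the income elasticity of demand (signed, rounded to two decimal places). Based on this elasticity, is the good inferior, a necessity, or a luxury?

0.55; necessity

%ΔQ = (1684 − 1798)/[( 1798 + 1684)/2] = -114/1741 = -0.065479…
%ΔIncome = (84270 − 94970)/[( 94970 + 84270)/2] = -10700/89620 = -0.119392…
E_income = (-114/1741) / (-10700/89620) = 0.5484…
0 < E_income < 1 ⇒ normal good, necessity.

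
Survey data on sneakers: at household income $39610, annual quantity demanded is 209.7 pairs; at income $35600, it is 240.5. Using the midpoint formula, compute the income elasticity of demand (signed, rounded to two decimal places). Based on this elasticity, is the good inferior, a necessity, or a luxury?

%ΔQ = (240.5 − 209.7)/[( 209.7 + 240.5)/2] = 30.8/225.1 = 0.136828…
%ΔIncome = (35600 − 39610)/[( 39610 + 35600)/2] = -4010/37605 = -0.106634…
E_income = (30.8/225.1) / (-4010/37605) = -1.2831…
E_income < 0 ⇒ inferior good.

-1.28; inferior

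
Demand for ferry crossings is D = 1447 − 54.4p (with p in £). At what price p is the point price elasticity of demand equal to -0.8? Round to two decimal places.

11.82

Ed = −54.4p/(1447 − 54.4p). Set this equal to -0.8:
54.4p = 0.8·(1447 − 54.4p) ⇒ 54.4p(1 + 0.8) = 0.8·1447
p = 0.8·1447 / (54.4·1.8) = 11.8218…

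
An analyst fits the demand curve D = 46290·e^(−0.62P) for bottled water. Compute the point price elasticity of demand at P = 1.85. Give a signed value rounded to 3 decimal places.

dD/dP = −0.62·D = -9114.72. At P = 1.85, D = 14701.2.
Ed = (dD/dP)·(P/D) = (-9114.72) × (1.85/14701.2) = -1.147

-1.147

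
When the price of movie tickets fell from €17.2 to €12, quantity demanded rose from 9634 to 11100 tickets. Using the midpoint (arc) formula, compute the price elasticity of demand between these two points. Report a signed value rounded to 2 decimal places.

-0.40

%ΔQ = (11100 − 9634) / [(9634 + 11100)/2] = 1466/10367 = 0.141410…
%ΔP = (12 − 17.2) / [(17.2 + 12)/2] = -5.2/14.6 = -0.356164…
Arc Ed = %ΔQ / %ΔP = (1466/10367) / (-5.2/14.6) = -0.3970…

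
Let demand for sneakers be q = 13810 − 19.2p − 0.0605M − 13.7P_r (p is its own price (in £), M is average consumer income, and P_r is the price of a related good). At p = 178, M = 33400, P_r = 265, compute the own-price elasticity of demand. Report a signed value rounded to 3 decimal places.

At the given values, q = 13810 − 19.2(178) − 0.0605(33400) − 13.7(265) = 4741.2.
∂q/∂p = −19.2.
E = (-19.2) × (178/4741.2) = -0.72083…

-0.721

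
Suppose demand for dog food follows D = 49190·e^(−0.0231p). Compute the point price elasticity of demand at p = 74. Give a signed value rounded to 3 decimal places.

dD/dp = −0.0231·D = -205.639. At p = 74, D = 8902.13.
Ed = (dD/dp)·(p/D) = (-205.639) × (74/8902.13) = -1.7094

-1.709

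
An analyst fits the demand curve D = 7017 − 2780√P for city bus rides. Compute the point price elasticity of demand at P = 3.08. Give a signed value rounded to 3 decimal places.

dD/dP = −2780/(2√P) = -792.026. At P = 3.08, D = 2138.12.
Ed = (dD/dP)·(P/D) = (-792.026) × (3.08/2138.12) = -1.14092…

-1.141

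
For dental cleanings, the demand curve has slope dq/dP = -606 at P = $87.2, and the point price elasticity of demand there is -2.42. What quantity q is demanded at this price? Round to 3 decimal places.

21836.033

Ed = (dq/dP)·(P/q) ⇒ q = (dq/dP)·P/Ed = (-606)·87.2/(-2.42) = 21836.03305…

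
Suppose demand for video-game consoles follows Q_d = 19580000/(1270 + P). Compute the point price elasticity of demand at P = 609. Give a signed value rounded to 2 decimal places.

dQ_d/dP = −19580000/(1270 + P)² = -5.54574. At P = 609, Q_d = 10420.4.
Ed = (dQ_d/dP)·(P/Q_d) = (-5.54574) × (609/10420.4) = -0.3241…

-0.32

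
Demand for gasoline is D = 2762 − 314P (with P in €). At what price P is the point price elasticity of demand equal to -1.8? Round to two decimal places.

5.65

Ed = −314P/(2762 − 314P). Set this equal to -1.8:
314P = 1.8·(2762 − 314P) ⇒ 314P(1 + 1.8) = 1.8·2762
P = 1.8·2762 / (314·2.8) = 5.6546…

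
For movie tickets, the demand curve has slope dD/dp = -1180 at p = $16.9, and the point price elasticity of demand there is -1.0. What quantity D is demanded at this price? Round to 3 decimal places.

19942.000

Ed = (dD/dp)·(p/D) ⇒ D = (dD/dp)·p/Ed = (-1180)·16.9/(-1.0) = 19942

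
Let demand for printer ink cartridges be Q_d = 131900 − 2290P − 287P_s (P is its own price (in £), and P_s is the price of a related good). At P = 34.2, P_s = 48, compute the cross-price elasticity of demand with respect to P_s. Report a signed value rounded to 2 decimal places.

At the given values, Q_d = 131900 − 2290(34.2) − 287(48) = 39806.
∂Q_d/∂P_s = -287.
E = (-287) × (48/39806) = -0.3460…

-0.35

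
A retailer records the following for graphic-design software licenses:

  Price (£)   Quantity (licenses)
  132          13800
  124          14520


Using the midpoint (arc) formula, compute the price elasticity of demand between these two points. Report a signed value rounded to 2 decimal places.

%ΔQ = (14520 − 13800) / [(13800 + 14520)/2] = 720/14160 = 0.050847…
%ΔP = (124 − 132) / [(132 + 124)/2] = -8/128 = -0.0625
Arc Ed = %ΔQ / %ΔP = (720/14160) / (-8/128) = -0.8135…

-0.81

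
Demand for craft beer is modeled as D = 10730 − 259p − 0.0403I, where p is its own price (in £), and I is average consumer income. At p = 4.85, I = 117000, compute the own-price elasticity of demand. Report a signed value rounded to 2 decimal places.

-0.26

At the given values, D = 10730 − 259(4.85) − 0.0403(117000) = 4758.75.
∂D/∂p = −259.
E = (-259) × (4.85/4758.75) = -0.2639…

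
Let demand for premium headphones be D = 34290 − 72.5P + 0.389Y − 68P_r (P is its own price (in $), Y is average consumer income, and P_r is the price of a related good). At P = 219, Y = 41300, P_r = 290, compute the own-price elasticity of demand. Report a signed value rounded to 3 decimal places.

-1.076

At the given values, D = 34290 − 72.5(219) + 0.389(41300) − 68(290) = 14758.2.
∂D/∂P = −72.5.
E = (-72.5) × (219/14758.2) = -1.07584…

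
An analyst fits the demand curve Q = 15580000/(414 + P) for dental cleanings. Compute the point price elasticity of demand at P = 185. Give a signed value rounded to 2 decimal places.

-0.31

dQ/dP = −15580000/(414 + P)² = -43.4224. At P = 185, Q = 26010.
Ed = (dQ/dP)·(P/Q) = (-43.4224) × (185/26010) = -0.3088…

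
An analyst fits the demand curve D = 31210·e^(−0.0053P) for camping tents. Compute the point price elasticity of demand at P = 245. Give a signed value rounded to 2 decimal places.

-1.30

dD/dP = −0.0053·D = -45.148. At P = 245, D = 8518.49.
Ed = (dD/dP)·(P/D) = (-45.148) × (245/8518.49) = -1.2985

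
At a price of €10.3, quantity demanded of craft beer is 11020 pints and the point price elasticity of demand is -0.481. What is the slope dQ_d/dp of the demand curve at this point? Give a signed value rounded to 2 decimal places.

-514.62

Ed = (dQ_d/dp)·(p/Q_d) ⇒ dQ_d/dp = Ed·Q_d/p = (-0.481)·11020/10.3 = -514.6233…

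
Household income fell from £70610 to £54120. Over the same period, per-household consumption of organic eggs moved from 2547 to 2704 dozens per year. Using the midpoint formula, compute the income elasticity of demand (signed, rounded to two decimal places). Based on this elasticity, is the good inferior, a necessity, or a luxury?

-0.23; inferior

%ΔQ = (2704 − 2547)/[( 2547 + 2704)/2] = 157/2625.5 = 0.059798…
%ΔIncome = (54120 − 70610)/[( 70610 + 54120)/2] = -16490/62365 = -0.264411…
E_income = (157/2625.5) / (-16490/62365) = -0.2261…
E_income < 0 ⇒ inferior good.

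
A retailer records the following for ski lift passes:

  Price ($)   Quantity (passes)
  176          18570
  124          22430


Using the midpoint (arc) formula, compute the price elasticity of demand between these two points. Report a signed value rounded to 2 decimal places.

-0.54

%ΔQ = (22430 − 18570) / [(18570 + 22430)/2] = 3860/20500 = 0.188292…
%ΔP = (124 − 176) / [(176 + 124)/2] = -52/150 = -0.346666…
Arc Ed = %ΔQ / %ΔP = (3860/20500) / (-52/150) = -0.5431…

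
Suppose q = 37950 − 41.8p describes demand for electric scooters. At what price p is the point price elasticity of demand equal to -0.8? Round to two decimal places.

403.51

Ed = −41.8p/(37950 − 41.8p). Set this equal to -0.8:
41.8p = 0.8·(37950 − 41.8p) ⇒ 41.8p(1 + 0.8) = 0.8·37950
p = 0.8·37950 / (41.8·1.8) = 403.5087…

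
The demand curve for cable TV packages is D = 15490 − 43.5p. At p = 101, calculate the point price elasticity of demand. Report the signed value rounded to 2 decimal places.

-0.40

dD/dp = −43.5. At p = 101, D = 15490 − 43.5(101) = 11096.5.
Ed = (dD/dp)·(p/D) = −43.5 × (101/11096.5) = -0.3959…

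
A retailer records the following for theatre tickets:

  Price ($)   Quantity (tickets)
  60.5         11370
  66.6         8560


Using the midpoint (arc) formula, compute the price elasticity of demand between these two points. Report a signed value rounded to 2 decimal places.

-2.94

%ΔQ = (8560 − 11370) / [(11370 + 8560)/2] = -2810/9965 = -0.281986…
%ΔP = (66.6 − 60.5) / [(60.5 + 66.6)/2] = 6.1/63.55 = 0.095987…
Arc Ed = %ΔQ / %ΔP = (-2810/9965) / (6.1/63.55) = -2.9377…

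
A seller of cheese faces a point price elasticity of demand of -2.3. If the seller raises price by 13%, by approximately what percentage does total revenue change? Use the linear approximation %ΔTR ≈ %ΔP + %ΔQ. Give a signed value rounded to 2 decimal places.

%ΔQ ≈ Ed × %ΔP = (-2.3) × (+13%) = -29.9000%
%ΔTR ≈ %ΔP + %ΔQ = (+13%) + (-29.9000%) = -16.9000%

-16.90%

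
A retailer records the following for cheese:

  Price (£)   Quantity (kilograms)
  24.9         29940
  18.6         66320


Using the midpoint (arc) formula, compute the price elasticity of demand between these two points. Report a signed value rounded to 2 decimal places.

-2.61

%ΔQ = (66320 − 29940) / [(29940 + 66320)/2] = 36380/48130 = 0.755869…
%ΔP = (18.6 − 24.9) / [(24.9 + 18.6)/2] = -6.3/21.75 = -0.289655…
Arc Ed = %ΔQ / %ΔP = (36380/48130) / (-6.3/21.75) = -2.6095…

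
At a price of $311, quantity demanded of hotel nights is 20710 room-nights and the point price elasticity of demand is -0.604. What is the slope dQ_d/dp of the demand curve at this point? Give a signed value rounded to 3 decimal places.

Ed = (dQ_d/dp)·(p/Q_d) ⇒ dQ_d/dp = Ed·Q_d/p = (-0.604)·20710/311 = -40.22135…

-40.221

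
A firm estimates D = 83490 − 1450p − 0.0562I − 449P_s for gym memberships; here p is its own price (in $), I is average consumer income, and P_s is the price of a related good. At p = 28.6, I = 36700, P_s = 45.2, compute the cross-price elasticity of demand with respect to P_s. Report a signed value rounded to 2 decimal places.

-1.03

At the given values, D = 83490 − 1450(28.6) − 0.0562(36700) − 449(45.2) = 19662.66.
∂D/∂P_s = -449.
E = (-449) × (45.2/19662.66) = -1.0321…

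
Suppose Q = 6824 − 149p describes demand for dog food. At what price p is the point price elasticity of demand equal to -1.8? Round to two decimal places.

Ed = −149p/(6824 − 149p). Set this equal to -1.8:
149p = 1.8·(6824 − 149p) ⇒ 149p(1 + 1.8) = 1.8·6824
p = 1.8·6824 / (149·2.8) = 29.4419…

29.44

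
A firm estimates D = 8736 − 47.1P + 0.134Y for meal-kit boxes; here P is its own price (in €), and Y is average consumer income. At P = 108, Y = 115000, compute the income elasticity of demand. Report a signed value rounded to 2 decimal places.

0.81

At the given values, D = 8736 − 47.1(108) + 0.134(115000) = 19059.2.
∂D/∂Y = 0.134.
E = (0.134) × (115000/19059.2) = 0.8085…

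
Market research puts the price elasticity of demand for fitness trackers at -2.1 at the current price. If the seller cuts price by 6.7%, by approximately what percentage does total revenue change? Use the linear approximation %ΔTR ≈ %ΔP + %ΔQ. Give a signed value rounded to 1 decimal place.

+7.4%

%ΔQ ≈ Ed × %ΔP = (-2.1) × (-6.7%) = +14.0700%
%ΔTR ≈ %ΔP + %ΔQ = (-6.7%) + (+14.0700%) = +7.3700%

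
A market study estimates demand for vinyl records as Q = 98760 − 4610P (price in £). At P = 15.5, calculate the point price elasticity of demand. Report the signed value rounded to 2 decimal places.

-2.62

dQ/dP = −4610. At P = 15.5, Q = 98760 − 4610(15.5) = 27305.
Ed = (dQ/dP)·(P/Q) = −4610 × (15.5/27305) = -2.6169…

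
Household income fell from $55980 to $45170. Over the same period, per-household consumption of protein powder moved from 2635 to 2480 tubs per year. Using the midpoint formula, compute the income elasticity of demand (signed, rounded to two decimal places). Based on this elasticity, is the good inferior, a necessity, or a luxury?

%ΔQ = (2480 − 2635)/[( 2635 + 2480)/2] = -155/2557.5 = -0.060606…
%ΔIncome = (45170 − 55980)/[( 55980 + 45170)/2] = -10810/50575 = -0.213741…
E_income = (-155/2557.5) / (-10810/50575) = 0.2835…
0 < E_income < 1 ⇒ normal good, necessity.

0.28; necessity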